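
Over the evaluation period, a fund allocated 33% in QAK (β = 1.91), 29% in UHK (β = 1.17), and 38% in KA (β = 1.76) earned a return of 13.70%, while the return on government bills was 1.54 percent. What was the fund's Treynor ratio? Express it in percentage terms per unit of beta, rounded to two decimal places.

7.42%

β_P = 0.33×1.91 + 0.29×1.17 + 0.38×1.76 = 1.6384
Treynor = (R_P − R_f) / β_P = (13.70% − 1.54%) / 1.6384 = 12.16% / 1.6384 = 7.42%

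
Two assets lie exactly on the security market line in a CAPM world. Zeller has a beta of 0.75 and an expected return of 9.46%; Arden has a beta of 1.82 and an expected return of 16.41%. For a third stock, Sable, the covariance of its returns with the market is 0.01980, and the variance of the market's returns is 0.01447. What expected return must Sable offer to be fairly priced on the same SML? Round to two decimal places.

13.48%

MRP = (16.41% − 9.46%) / (1.82 − 0.75) = 6.4953%
R_f = 9.46% − 0.75 × 6.4953% = 4.5885%
β_Sable = Cov / Var(R_m) = 0.01980 / 0.01447 = 1.3683
E(R_Sable) = R_f + β × MRP = 4.5885% + 1.3683 × 6.4953% = 13.48%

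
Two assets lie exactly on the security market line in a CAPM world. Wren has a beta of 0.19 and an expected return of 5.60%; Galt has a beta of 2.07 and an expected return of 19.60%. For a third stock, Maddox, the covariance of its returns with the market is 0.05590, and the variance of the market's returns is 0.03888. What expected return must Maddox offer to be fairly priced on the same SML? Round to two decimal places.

MRP = (19.60% − 5.60%) / (2.07 − 0.19) = 7.4468%
R_f = 5.60% − 0.19 × 7.4468% = 4.1851%
β_Maddox = Cov / Var(R_m) = 0.05590 / 0.03888 = 1.4378
E(R_Maddox) = R_f + β × MRP = 4.1851% + 1.4378 × 7.4468% = 14.89%

14.89%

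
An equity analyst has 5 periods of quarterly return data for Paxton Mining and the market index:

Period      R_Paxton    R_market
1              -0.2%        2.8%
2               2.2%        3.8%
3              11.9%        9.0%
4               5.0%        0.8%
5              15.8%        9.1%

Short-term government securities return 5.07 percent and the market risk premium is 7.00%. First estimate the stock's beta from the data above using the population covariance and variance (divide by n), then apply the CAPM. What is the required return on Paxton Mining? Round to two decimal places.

Mean R_i = (-0.2 + 2.2 + 11.9 + 5.0 + 15.8) / 5 = 6.9400%
Mean R_m = (2.8 + 3.8 + 9.0 + 0.8 + 9.1) / 5 = 5.1000%
Σ(R_i − R̄_i)(R_m − R̄_m) = 85.7100  ⇒  Cov = 85.7100 / 5 = 17.1420
Σ(R_m − R̄_m)² = 56.6800  ⇒  Var(R_m) = 56.6800 / 5 = 11.3360
β = Cov / Var(R_m) = 17.1420 / 11.3360 = 1.5122
E(R) = R_f + β × MRP = 5.07% + 1.5122 × 7.00% = 15.66%

15.66%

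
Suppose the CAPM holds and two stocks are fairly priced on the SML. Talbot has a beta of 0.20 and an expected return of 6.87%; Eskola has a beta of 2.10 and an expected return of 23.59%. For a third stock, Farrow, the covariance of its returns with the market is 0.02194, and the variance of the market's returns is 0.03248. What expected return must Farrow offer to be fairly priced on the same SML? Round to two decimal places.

MRP = (23.59% − 6.87%) / (2.10 − 0.20) = 8.8000%
R_f = 6.87% − 0.20 × 8.8000% = 5.1100%
β_Farrow = Cov / Var(R_m) = 0.02194 / 0.03248 = 0.6755
E(R_Farrow) = R_f + β × MRP = 5.1100% + 0.6755 × 8.8000% = 11.05%

11.05%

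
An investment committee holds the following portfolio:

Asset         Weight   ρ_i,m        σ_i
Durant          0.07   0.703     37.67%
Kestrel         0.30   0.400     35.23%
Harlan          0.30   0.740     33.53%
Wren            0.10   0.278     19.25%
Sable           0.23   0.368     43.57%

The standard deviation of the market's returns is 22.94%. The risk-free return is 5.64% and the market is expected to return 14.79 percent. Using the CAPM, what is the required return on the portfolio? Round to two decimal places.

β_Durant = 0.703 × 37.67% / 22.94% = 1.1544
β_Kestrel = 0.400 × 35.23% / 22.94% = 0.6143
β_Harlan = 0.740 × 33.53% / 22.94% = 1.0816
β_Wren = 0.278 × 19.25% / 22.94% = 0.2333
β_Sable = 0.368 × 43.57% / 22.94% = 0.6989
β_P = Σ w_i β_i = 0.07×1.1544 + 0.30×0.6143 + 0.30×1.0816 + 0.10×0.2333 + 0.23×0.6989 = 0.7737
MRP = 14.79% − 5.64% = 9.15%
E(R_P) = R_f + β_P × MRP = 5.64% + 0.7737 × 9.15% = 12.72%

12.72%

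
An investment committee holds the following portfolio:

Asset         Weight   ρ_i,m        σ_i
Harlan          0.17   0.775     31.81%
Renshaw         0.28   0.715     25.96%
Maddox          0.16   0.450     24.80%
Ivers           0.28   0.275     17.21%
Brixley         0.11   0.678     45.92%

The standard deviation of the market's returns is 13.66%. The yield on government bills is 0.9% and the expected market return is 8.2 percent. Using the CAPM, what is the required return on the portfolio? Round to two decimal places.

β_Harlan = 0.775 × 31.81% / 13.66% = 1.8047
β_Renshaw = 0.715 × 25.96% / 13.66% = 1.3588
β_Maddox = 0.450 × 24.80% / 13.66% = 0.8170
β_Ivers = 0.275 × 17.21% / 13.66% = 0.3465
β_Brixley = 0.678 × 45.92% / 13.66% = 2.2792
β_P = Σ w_i β_i = 0.17×1.8047 + 0.28×1.3588 + 0.16×0.8170 + 0.28×0.3465 + 0.11×2.2792 = 1.1657
MRP = 8.2% − 0.9% = 7.30%
E(R_P) = R_f + β_P × MRP = 0.9% + 1.1657 × 7.3% = 9.41%

9.41%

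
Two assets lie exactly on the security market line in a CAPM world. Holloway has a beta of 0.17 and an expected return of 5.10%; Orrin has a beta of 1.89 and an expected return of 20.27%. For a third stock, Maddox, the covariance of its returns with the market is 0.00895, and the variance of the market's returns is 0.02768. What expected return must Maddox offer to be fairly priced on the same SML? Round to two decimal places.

MRP = (20.27% − 5.10%) / (1.89 − 0.17) = 8.8198%
R_f = 5.10% − 0.17 × 8.8198% = 3.6006%
β_Maddox = Cov / Var(R_m) = 0.00895 / 0.02768 = 0.3233
E(R_Maddox) = R_f + β × MRP = 3.6006% + 0.3233 × 8.8198% = 6.45%

6.45%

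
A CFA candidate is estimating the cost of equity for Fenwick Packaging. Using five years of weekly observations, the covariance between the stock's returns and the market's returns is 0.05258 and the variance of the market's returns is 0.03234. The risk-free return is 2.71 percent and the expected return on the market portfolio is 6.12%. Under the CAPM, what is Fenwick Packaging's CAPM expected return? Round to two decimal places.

β = Cov(R_i, R_m) / Var(R_m) = 0.05258 / 0.03234 = 1.6259
MRP = 6.12% − 2.71% = 3.41%
E(R) = R_f + β × MRP = 2.71% + 1.6259 × 3.41% = 8.25%

8.25%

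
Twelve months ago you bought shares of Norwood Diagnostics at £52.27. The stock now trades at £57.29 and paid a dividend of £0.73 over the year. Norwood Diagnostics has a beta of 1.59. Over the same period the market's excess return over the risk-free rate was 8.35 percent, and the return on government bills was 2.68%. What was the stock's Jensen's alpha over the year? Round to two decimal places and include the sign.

-4.96%

Realised HPR = (P1 + D1 − P0) / P0 = (57.29 + 0.73 − 52.27) / 52.27 = 5.75 / 52.27 = 11.0006%
CAPM required = R_f + β·MRP = 2.68% + 1.59 × 8.35% = 15.9565%
α = realised − required = 11.0006% − 15.9565% = -4.96%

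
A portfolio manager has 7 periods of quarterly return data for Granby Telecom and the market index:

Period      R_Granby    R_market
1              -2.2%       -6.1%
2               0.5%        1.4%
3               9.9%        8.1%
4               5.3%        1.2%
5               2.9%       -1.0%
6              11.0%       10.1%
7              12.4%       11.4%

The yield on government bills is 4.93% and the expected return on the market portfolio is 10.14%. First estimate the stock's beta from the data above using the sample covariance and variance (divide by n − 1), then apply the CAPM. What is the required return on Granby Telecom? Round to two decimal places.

Mean R_i = (-2.2 + 0.5 + 9.9 + 5.3 + 2.9 + 11.0 + 12.4) / 7 = 5.6857%
Mean R_m = (-6.1 + 1.4 + 8.1 + 1.2 − 1.0 + 10.1 + 11.4) / 7 = 3.5857%
Σ(R_i − R̄_i)(R_m − R̄_m) = 207.5186  ⇒  Cov = 207.5186 / 6 = 34.5864
Σ(R_m − R̄_m)² = 249.1886  ⇒  Var(R_m) = 249.1886 / 6 = 41.5314
β = Cov / Var(R_m) = 34.5864 / 41.5314 = 0.8328
MRP = 10.14% − 4.93% = 5.21%
E(R) = R_f + β × MRP = 4.93% + 0.8328 × 5.21% = 9.27%

9.27%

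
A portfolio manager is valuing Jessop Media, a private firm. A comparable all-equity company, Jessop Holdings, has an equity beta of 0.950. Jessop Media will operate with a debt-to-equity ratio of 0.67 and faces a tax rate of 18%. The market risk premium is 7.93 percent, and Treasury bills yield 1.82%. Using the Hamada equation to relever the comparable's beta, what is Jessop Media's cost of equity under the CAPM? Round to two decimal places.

β_L = β_U × [1 + (1 − t)(D/E)] = 0.950 × [1 + (1 − 0.18) × 0.67]
    = 0.950 × [1 + 0.82 × 0.67] = 0.950 × 1.5494 = 1.4719
E(R) = R_f + β_L × MRP = 1.82% + 1.4719 × 7.93% = 13.49%

13.49%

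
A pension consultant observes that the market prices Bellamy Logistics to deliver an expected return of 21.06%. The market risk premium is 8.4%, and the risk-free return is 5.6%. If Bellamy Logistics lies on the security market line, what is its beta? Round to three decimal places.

1.840

β = (E(R) − R_f) / MRP = (21.06% − 5.6%) / 8.4% = 15.46% / 8.4% = 1.840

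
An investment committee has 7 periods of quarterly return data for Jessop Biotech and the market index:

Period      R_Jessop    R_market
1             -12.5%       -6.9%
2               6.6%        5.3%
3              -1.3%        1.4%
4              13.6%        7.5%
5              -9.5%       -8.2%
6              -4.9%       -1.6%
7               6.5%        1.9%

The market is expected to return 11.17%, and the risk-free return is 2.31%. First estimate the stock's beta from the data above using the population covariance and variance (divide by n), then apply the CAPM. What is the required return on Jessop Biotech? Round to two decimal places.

Mean R_i = (-12.5 + 6.6 − 1.3 + 13.6 − 9.5 − 4.9 + 6.5) / 7 = -0.2143%
Mean R_m = (-6.9 + 5.3 + 1.4 + 7.5 − 8.2 − 1.6 + 1.9) / 7 = -0.0857%
Σ(R_i − R̄_i)(R_m − R̄_m) = 319.3714  ⇒  Cov = 319.3714 / 7 = 45.6245
Σ(R_m − R̄_m)² = 207.2686  ⇒  Var(R_m) = 207.2686 / 7 = 29.6098
β = Cov / Var(R_m) = 45.6245 / 29.6098 = 1.5409
MRP = 11.17% − 2.31% = 8.86%
E(R) = R_f + β × MRP = 2.31% + 1.5409 × 8.86% = 15.96%

15.96%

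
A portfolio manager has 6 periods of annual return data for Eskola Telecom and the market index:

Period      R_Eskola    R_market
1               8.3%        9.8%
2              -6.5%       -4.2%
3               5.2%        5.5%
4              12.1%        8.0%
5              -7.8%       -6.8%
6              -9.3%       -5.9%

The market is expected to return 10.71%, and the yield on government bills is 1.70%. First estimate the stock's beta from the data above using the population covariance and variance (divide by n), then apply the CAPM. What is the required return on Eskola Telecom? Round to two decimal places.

12.55%

Mean R_i = (8.3 − 6.5 + 5.2 + 12.1 − 7.8 − 9.3) / 6 = 0.3333%
Mean R_m = (9.8 − 4.2 + 5.5 + 8.0 − 6.8 − 5.9) / 6 = 1.0667%
Σ(R_i − R̄_i)(R_m − R̄_m) = 339.8167  ⇒  Cov = 339.8167 / 6 = 56.6361
Σ(R_m − R̄_m)² = 282.1533  ⇒  Var(R_m) = 282.1533 / 6 = 47.0256
β = Cov / Var(R_m) = 56.6361 / 47.0256 = 1.2044
MRP = 10.71% − 1.70% = 9.01%
E(R) = R_f + β × MRP = 1.70% + 1.2044 × 9.01% = 12.55%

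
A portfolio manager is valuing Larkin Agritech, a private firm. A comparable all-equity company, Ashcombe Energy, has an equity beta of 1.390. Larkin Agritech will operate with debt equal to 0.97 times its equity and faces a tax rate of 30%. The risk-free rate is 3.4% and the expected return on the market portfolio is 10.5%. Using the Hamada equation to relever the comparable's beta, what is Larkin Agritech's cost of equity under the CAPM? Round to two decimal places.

β_L = β_U × [1 + (1 − t)(D/E)] = 1.390 × [1 + (1 − 0.30) × 0.97]
    = 1.390 × [1 + 0.70 × 0.97] = 1.390 × 1.6790 = 2.3338
MRP = 10.5% − 3.4% = 7.10%
E(R) = R_f + β_L × MRP = 3.4% + 2.3338 × 7.1% = 19.97%

19.97%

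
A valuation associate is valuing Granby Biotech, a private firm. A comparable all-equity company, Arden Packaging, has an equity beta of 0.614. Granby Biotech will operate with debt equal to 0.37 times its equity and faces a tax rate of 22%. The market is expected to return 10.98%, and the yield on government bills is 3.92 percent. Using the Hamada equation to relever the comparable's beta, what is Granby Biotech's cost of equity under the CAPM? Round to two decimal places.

β_L = β_U × [1 + (1 − t)(D/E)] = 0.614 × [1 + (1 − 0.22) × 0.37]
    = 0.614 × [1 + 0.78 × 0.37] = 0.614 × 1.2886 = 0.7912
MRP = 10.98% − 3.92% = 7.06%
E(R) = R_f + β_L × MRP = 3.92% + 0.7912 × 7.06% = 9.51%

9.51%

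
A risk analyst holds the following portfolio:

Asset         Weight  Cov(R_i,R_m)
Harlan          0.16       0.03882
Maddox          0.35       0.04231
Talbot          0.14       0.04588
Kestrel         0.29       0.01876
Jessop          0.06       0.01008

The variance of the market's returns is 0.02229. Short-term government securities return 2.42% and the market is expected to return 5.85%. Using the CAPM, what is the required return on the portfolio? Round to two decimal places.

7.57%

β_Harlan = 0.03882 / 0.02229 = 1.7416
β_Maddox = 0.04231 / 0.02229 = 1.8982
β_Talbot = 0.04588 / 0.02229 = 2.0583
β_Kestrel = 0.01876 / 0.02229 = 0.8416
β_Jessop = 0.01008 / 0.02229 = 0.4522
β_P = Σ w_i β_i = 0.16×1.7416 + 0.35×1.8982 + 0.14×2.0583 + 0.29×0.8416 + 0.06×0.4522 = 1.5024
MRP = 5.85% − 2.42% = 3.43%
E(R_P) = R_f + β_P × MRP = 2.42% + 1.5024 × 3.43% = 7.57%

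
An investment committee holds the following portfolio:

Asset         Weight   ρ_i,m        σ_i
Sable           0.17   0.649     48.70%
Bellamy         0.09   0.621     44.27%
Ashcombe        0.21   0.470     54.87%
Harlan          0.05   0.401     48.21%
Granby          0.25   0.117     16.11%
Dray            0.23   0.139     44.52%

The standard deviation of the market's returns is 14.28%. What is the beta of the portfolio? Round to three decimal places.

β_Sable = 0.649 × 48.70% / 14.28% = 2.2133
β_Bellamy = 0.621 × 44.27% / 14.28% = 1.9252
β_Ashcombe = 0.470 × 54.87% / 14.28% = 1.8059
β_Harlan = 0.401 × 48.21% / 14.28% = 1.3538
β_Granby = 0.117 × 16.11% / 14.28% = 0.1320
β_Dray = 0.139 × 44.52% / 14.28% = 0.4334
β_P = Σ w_i β_i = 0.17×2.2133 + 0.09×1.9252 + 0.21×1.8059 + 0.05×1.3538 + 0.25×0.1320 + 0.23×0.4334 = 1.1291

1.129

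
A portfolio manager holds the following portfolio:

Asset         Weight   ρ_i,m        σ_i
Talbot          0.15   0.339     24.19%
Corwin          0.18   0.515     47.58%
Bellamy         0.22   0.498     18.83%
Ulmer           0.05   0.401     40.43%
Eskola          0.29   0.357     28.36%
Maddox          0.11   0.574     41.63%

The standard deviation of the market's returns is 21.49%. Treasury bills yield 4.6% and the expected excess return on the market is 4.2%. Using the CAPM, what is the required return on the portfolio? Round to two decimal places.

7.35%

β_Talbot = 0.339 × 24.19% / 21.49% = 0.3816
β_Corwin = 0.515 × 47.58% / 21.49% = 1.1402
β_Bellamy = 0.498 × 18.83% / 21.49% = 0.4364
β_Ulmer = 0.401 × 40.43% / 21.49% = 0.7544
β_Eskola = 0.357 × 28.36% / 21.49% = 0.4711
β_Maddox = 0.574 × 41.63% / 21.49% = 1.1119
β_P = Σ w_i β_i = 0.15×0.3816 + 0.18×1.1402 + 0.22×0.4364 + 0.05×0.7544 + 0.29×0.4711 + 0.11×1.1119 = 0.6551
E(R_P) = R_f + β_P × MRP = 4.6% + 0.6551 × 4.2% = 7.35%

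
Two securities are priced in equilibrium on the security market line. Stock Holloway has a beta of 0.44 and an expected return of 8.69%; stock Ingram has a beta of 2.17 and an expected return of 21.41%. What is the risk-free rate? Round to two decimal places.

Both satisfy E(R) = R_f + β·MRP, so the slope of the SML is
MRP = (21.41% − 8.69%) / (2.17 − 0.44) = 12.72% / 1.73 = 7.3526%
R_f = E(R_Holloway) − β_Holloway·MRP = 8.69% − 0.44 × 7.3526% = 5.4549%

5.45%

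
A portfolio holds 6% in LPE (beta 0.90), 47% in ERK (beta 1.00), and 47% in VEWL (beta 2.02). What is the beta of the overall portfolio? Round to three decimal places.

β_P = Σ w_i β_i = 0.06×0.90 + 0.47×1.00 + 0.47×2.02 = 1.4734

1.473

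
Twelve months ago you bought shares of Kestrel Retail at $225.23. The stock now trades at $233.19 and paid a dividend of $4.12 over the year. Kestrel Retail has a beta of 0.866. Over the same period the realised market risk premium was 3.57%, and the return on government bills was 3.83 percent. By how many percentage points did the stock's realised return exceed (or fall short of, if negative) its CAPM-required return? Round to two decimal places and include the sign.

-1.56%

Realised HPR = (P1 + D1 − P0) / P0 = (233.19 + 4.12 − 225.23) / 225.23 = 12.08 / 225.23 = 5.3634%
CAPM required = R_f + β·MRP = 3.83% + 0.866 × 3.57% = 6.92162%
α = realised − required = 5.3634% − 6.92162% = -1.56%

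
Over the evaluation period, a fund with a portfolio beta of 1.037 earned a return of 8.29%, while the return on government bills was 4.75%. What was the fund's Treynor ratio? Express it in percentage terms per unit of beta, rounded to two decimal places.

Treynor = (R_P − R_f) / β_P = (8.29% − 4.75%) / 1.0370 = 3.54% / 1.0370 = 3.41%

3.41%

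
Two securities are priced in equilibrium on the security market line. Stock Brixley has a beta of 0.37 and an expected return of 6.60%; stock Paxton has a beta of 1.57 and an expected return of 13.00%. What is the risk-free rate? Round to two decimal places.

Both satisfy E(R) = R_f + β·MRP, so the slope of the SML is
MRP = (13.00% − 6.60%) / (1.57 − 0.37) = 6.40% / 1.20 = 5.3333%
R_f = E(R_Brixley) − β_Brixley·MRP = 6.60% − 0.37 × 5.3333% = 4.6267%

4.63%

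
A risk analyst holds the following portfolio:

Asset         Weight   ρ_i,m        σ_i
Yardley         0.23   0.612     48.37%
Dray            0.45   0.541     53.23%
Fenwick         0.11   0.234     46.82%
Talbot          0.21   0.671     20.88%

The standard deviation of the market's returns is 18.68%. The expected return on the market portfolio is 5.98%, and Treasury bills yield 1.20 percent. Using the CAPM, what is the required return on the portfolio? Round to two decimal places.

β_Yardley = 0.612 × 48.37% / 18.68% = 1.5847
β_Dray = 0.541 × 53.23% / 18.68% = 1.5416
β_Fenwick = 0.234 × 46.82% / 18.68% = 0.5865
β_Talbot = 0.671 × 20.88% / 18.68% = 0.7500
β_P = Σ w_i β_i = 0.23×1.5847 + 0.45×1.5416 + 0.11×0.5865 + 0.21×0.7500 = 1.2802
MRP = 5.98% − 1.20% = 4.78%
E(R_P) = R_f + β_P × MRP = 1.20% + 1.2802 × 4.78% = 7.32%

7.32%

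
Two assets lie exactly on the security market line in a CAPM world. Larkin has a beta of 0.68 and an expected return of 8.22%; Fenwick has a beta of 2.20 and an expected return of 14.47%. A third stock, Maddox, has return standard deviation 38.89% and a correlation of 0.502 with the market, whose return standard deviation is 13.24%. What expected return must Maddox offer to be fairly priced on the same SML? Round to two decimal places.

11.49%

MRP = (14.47% − 8.22%) / (2.20 − 0.68) = 4.1118%
R_f = 8.22% − 0.68 × 4.1118% = 5.4240%
β_Maddox = ρ·σ_i/σ_m = 0.502 × 38.89 / 13.24 = 1.4745
E(R_Maddox) = R_f + β × MRP = 5.4240% + 1.4745 × 4.1118% = 11.49%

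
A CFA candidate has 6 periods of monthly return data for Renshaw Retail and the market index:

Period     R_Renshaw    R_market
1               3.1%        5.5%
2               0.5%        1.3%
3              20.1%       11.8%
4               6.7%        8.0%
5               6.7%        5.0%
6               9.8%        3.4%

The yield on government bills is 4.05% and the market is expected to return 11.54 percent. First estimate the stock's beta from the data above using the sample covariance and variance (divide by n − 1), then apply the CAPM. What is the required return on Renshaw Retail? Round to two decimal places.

Mean R_i = (3.1 + 0.5 + 20.1 + 6.7 + 6.7 + 9.8) / 6 = 7.8167%
Mean R_m = (5.5 + 1.3 + 11.8 + 8.0 + 5.0 + 3.4) / 6 = 5.8333%
Σ(R_i − R̄_i)(R_m − R̄_m) = 101.7167  ⇒  Cov = 101.7167 / 5 = 20.3433
Σ(R_m − R̄_m)² = 67.5733  ⇒  Var(R_m) = 67.5733 / 5 = 13.5147
β = Cov / Var(R_m) = 20.3433 / 13.5147 = 1.5053
MRP = 11.54% − 4.05% = 7.49%
E(R) = R_f + β × MRP = 4.05% + 1.5053 × 7.49% = 15.32%

15.32%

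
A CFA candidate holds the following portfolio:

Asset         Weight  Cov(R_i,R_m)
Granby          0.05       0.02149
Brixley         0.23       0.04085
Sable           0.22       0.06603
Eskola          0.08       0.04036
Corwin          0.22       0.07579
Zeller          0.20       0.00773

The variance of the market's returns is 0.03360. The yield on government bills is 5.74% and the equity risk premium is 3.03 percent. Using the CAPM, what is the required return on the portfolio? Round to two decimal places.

9.93%

β_Granby = 0.02149 / 0.03360 = 0.6396
β_Brixley = 0.04085 / 0.03360 = 1.2158
β_Sable = 0.06603 / 0.03360 = 1.9652
β_Eskola = 0.04036 / 0.03360 = 1.2012
β_Corwin = 0.07579 / 0.03360 = 2.2557
β_Zeller = 0.00773 / 0.03360 = 0.2301
β_P = Σ w_i β_i = 0.05×0.6396 + 0.23×1.2158 + 0.22×1.9652 + 0.08×1.2012 + 0.22×2.2557 + 0.20×0.2301 = 1.3823
E(R_P) = R_f + β_P × MRP = 5.74% + 1.3823 × 3.03% = 9.93%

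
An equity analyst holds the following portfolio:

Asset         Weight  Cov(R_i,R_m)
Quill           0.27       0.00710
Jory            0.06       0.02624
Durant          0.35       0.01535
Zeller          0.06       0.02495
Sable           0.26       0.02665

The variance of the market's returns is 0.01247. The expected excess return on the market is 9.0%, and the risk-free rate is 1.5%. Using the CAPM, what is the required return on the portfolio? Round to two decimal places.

13.98%

β_Quill = 0.00710 / 0.01247 = 0.5694
β_Jory = 0.02624 / 0.01247 = 2.1043
β_Durant = 0.01535 / 0.01247 = 1.2310
β_Zeller = 0.02495 / 0.01247 = 2.0008
β_Sable = 0.02665 / 0.01247 = 2.1371
β_P = Σ w_i β_i = 0.27×0.5694 + 0.06×2.1043 + 0.35×1.2310 + 0.06×2.0008 + 0.26×2.1371 = 1.3865
E(R_P) = R_f + β_P × MRP = 1.5% + 1.3865 × 9.0% = 13.98%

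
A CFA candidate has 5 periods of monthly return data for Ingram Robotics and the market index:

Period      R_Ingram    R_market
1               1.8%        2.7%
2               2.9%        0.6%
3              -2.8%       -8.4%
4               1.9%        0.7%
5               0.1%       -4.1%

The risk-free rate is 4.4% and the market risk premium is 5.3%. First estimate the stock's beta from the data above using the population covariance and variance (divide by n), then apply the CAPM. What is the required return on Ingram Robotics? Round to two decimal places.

6.86%

Mean R_i = (1.8 + 2.9 − 2.8 + 1.9 + 0.1) / 5 = 0.7800%
Mean R_m = (2.7 + 0.6 − 8.4 + 0.7 − 4.1) / 5 = -1.7000%
Σ(R_i − R̄_i)(R_m − R̄_m) = 37.6700  ⇒  Cov = 37.6700 / 5 = 7.5340
Σ(R_m − R̄_m)² = 81.0600  ⇒  Var(R_m) = 81.0600 / 5 = 16.2120
β = Cov / Var(R_m) = 7.5340 / 16.2120 = 0.4647
E(R) = R_f + β × MRP = 4.4% + 0.4647 × 5.3% = 6.86%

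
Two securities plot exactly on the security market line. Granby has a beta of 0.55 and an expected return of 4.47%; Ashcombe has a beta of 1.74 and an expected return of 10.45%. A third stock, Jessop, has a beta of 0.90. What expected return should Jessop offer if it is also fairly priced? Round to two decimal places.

MRP (SML slope) = (10.45% − 4.47%) / (1.74 − 0.55) = 5.98% / 1.19 = 5.0252%
R_f (intercept) = 4.47% − 0.55 × 5.0252% = 1.7061%
E(R_Jessop) = R_f + β × MRP = 1.7061% + 0.90 × 5.0252% = 6.23%

6.23%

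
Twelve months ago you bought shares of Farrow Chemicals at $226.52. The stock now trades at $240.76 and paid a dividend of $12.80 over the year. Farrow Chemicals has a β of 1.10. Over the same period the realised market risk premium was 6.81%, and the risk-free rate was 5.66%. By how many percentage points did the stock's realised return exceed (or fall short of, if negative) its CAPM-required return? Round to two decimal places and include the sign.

-1.21%

Realised HPR = (P1 + D1 − P0) / P0 = (240.76 + 12.80 − 226.52) / 226.52 = 27.04 / 226.52 = 11.9371%
CAPM required = R_f + β·MRP = 5.66% + 1.10 × 6.81% = 13.1510%
α = realised − required = 11.9371% − 13.1510% = -1.21%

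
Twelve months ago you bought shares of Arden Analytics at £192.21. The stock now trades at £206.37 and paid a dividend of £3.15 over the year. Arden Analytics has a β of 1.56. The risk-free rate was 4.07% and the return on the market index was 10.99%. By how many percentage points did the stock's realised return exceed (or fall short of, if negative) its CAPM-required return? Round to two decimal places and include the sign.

Realised HPR = (P1 + D1 − P0) / P0 = (206.37 + 3.15 − 192.21) / 192.21 = 17.31 / 192.21 = 9.0058%
MRP = 10.99% − 4.07% = 6.92%
CAPM required = R_f + β·MRP = 4.07% + 1.56 × 6.92% = 14.8652%
α = realised − required = 9.0058% − 14.8652% = -5.86%

-5.86%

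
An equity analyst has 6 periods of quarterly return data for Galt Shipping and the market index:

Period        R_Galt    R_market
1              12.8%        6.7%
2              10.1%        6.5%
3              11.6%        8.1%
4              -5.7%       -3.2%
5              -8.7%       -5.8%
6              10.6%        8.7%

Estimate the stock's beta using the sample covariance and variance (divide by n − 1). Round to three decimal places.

1.503

Mean R_i = (12.8 + 10.1 + 11.6 − 5.7 − 8.7 + 10.6) / 6 = 5.1167%
Mean R_m = (6.7 + 6.5 + 8.1 − 3.2 − 5.8 + 8.7) / 6 = 3.5000%
Σ(R_i − R̄_i)(R_m − R̄_m) = 298.8400  ⇒  Cov = 298.8400 / 5 = 59.7680
Σ(R_m − R̄_m)² = 198.8200  ⇒  Var(R_m) = 198.8200 / 5 = 39.7640
β = Cov / Var(R_m) = 59.7680 / 39.7640 = 1.5031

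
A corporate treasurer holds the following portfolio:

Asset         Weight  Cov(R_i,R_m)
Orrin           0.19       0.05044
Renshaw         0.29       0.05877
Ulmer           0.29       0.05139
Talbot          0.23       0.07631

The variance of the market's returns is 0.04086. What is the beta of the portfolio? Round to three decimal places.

1.446

β_Orrin = 0.05044 / 0.04086 = 1.2345
β_Renshaw = 0.05877 / 0.04086 = 1.4383
β_Ulmer = 0.05139 / 0.04086 = 1.2577
β_Talbot = 0.07631 / 0.04086 = 1.8676
β_P = Σ w_i β_i = 0.19×1.2345 + 0.29×1.4383 + 0.29×1.2577 + 0.23×1.8676 = 1.4459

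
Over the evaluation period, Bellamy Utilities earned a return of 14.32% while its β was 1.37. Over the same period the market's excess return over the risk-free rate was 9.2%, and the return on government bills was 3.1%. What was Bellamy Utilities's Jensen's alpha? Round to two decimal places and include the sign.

-1.38%

CAPM benchmark = R_f + β(R_m − R_f) = 3.1% + 1.37 × 9.2% = 15.7040%
α = actual − benchmark = 14.32% − 15.7040% = -1.38%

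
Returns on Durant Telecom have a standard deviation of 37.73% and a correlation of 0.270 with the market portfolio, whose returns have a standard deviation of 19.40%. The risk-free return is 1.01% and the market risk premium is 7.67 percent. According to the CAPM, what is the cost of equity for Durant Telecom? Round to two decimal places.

5.04%

β = ρ × σ_i / σ_m = 0.270 × 37.73% / 19.40% = 0.5251
E(R) = 1.01% + 0.5251 × 7.67% = 5.04%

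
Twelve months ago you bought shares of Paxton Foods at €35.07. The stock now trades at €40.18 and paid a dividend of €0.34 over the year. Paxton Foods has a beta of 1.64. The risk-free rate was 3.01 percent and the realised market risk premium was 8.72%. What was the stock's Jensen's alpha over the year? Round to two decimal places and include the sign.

-1.77%

Realised HPR = (P1 + D1 − P0) / P0 = (40.18 + 0.34 − 35.07) / 35.07 = 5.45 / 35.07 = 15.5403%
CAPM required = R_f + β·MRP = 3.01% + 1.64 × 8.72% = 17.3108%
α = realised − required = 15.5403% − 17.3108% = -1.77%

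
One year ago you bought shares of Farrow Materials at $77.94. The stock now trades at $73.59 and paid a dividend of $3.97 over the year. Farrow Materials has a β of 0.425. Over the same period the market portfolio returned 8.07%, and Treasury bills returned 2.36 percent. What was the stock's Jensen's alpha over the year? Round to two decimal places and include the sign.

-5.27%

Realised HPR = (P1 + D1 − P0) / P0 = (73.59 + 3.97 − 77.94) / 77.94 = -0.38 / 77.94 = -0.4876%
MRP = 8.07% − 2.36% = 5.71%
CAPM required = R_f + β·MRP = 2.36% + 0.425 × 5.71% = 4.78675%
α = realised − required = -0.4876% − 4.78675% = -5.27%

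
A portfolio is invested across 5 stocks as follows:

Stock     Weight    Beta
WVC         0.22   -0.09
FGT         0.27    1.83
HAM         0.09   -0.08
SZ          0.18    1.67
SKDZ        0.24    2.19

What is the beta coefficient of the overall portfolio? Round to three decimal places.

β_P = Σ w_i β_i = 0.22×-0.09 + 0.27×1.83 + 0.09×-0.08 + 0.18×1.67 + 0.24×2.19 = 1.2933

1.293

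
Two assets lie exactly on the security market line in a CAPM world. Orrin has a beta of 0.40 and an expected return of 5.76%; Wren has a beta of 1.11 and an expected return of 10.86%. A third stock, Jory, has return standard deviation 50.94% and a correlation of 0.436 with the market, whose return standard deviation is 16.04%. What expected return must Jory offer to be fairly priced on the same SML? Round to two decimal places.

12.83%

MRP = (10.86% − 5.76%) / (1.11 − 0.40) = 7.1831%
R_f = 5.76% − 0.40 × 7.1831% = 2.8868%
β_Jory = ρ·σ_i/σ_m = 0.436 × 50.94 / 16.04 = 1.3847
E(R_Jory) = R_f + β × MRP = 2.8868% + 1.3847 × 7.1831% = 12.83%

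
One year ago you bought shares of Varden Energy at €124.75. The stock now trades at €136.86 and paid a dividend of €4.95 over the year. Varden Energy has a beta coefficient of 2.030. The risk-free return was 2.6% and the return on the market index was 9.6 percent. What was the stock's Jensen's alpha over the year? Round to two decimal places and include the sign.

Realised HPR = (P1 + D1 − P0) / P0 = (136.86 + 4.95 − 124.75) / 124.75 = 17.06 / 124.75 = 13.6754%
MRP = 9.6% − 2.6% = 7.00%
CAPM required = R_f + β·MRP = 2.6% + 2.030 × 7.0% = 16.8100%
α = realised − required = 13.6754% − 16.8100% = -3.13%

-3.13%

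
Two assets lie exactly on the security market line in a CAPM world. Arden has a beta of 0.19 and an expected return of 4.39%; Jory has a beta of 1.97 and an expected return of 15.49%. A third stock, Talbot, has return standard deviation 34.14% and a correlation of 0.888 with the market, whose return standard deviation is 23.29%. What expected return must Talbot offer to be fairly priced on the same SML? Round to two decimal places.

MRP = (15.49% − 4.39%) / (1.97 − 0.19) = 6.2360%
R_f = 4.39% − 0.19 × 6.2360% = 3.2052%
β_Talbot = ρ·σ_i/σ_m = 0.888 × 34.14 / 23.29 = 1.3017
E(R_Talbot) = R_f + β × MRP = 3.2052% + 1.3017 × 6.2360% = 11.32%

11.32%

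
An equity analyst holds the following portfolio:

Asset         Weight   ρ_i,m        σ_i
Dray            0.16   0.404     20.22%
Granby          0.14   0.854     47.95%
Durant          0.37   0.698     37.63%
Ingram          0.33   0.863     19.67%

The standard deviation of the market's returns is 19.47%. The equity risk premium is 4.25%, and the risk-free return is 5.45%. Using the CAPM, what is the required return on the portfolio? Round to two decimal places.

β_Dray = 0.404 × 20.22% / 19.47% = 0.4196
β_Granby = 0.854 × 47.95% / 19.47% = 2.1032
β_Durant = 0.698 × 37.63% / 19.47% = 1.3490
β_Ingram = 0.863 × 19.67% / 19.47% = 0.8719
β_P = Σ w_i β_i = 0.16×0.4196 + 0.14×2.1032 + 0.37×1.3490 + 0.33×0.8719 = 1.1484
E(R_P) = R_f + β_P × MRP = 5.45% + 1.1484 × 4.25% = 10.33%

10.33%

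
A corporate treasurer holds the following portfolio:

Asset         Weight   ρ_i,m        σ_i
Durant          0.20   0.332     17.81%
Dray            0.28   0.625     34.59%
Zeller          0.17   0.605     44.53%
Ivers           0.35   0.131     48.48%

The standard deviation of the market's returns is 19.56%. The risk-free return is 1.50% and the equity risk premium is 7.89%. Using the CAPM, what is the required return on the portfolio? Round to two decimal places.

7.16%

β_Durant = 0.332 × 17.81% / 19.56% = 0.3023
β_Dray = 0.625 × 34.59% / 19.56% = 1.1053
β_Zeller = 0.605 × 44.53% / 19.56% = 1.3773
β_Ivers = 0.131 × 48.48% / 19.56% = 0.3247
β_P = Σ w_i β_i = 0.20×0.3023 + 0.28×1.1053 + 0.17×1.3773 + 0.35×0.3247 = 0.7177
E(R_P) = R_f + β_P × MRP = 1.50% + 0.7177 × 7.89% = 7.16%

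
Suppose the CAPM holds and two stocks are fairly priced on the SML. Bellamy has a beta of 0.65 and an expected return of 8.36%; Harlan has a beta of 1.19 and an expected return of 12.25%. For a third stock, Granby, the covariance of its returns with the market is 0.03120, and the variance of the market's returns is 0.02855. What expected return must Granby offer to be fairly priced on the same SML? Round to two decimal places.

11.55%

MRP = (12.25% − 8.36%) / (1.19 − 0.65) = 7.2037%
R_f = 8.36% − 0.65 × 7.2037% = 3.6776%
β_Granby = Cov / Var(R_m) = 0.03120 / 0.02855 = 1.0928
E(R_Granby) = R_f + β × MRP = 3.6776% + 1.0928 × 7.2037% = 11.55%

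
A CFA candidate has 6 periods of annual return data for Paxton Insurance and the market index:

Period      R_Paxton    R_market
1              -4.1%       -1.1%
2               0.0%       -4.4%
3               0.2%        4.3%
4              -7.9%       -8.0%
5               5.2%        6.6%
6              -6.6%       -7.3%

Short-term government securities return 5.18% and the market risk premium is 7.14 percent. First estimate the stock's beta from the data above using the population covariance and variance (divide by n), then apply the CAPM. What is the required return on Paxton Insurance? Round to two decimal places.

10.21%

Mean R_i = (-4.1 + 0.0 + 0.2 − 7.9 + 5.2 − 6.6) / 6 = -2.2000%
Mean R_m = (-1.1 − 4.4 + 4.3 − 8.0 + 6.6 − 7.3) / 6 = -1.6500%
Σ(R_i − R̄_i)(R_m − R̄_m) = 129.2900  ⇒  Cov = 129.2900 / 6 = 21.5483
Σ(R_m − R̄_m)² = 183.5750  ⇒  Var(R_m) = 183.5750 / 6 = 30.5958
β = Cov / Var(R_m) = 21.5483 / 30.5958 = 0.7043
E(R) = R_f + β × MRP = 5.18% + 0.7043 × 7.14% = 10.21%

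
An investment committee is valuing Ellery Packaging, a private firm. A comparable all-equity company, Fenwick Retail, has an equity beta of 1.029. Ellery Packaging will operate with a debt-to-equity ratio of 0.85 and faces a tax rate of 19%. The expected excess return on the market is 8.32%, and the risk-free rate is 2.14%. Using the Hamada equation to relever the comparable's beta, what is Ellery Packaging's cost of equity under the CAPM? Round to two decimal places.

16.60%

β_L = β_U × [1 + (1 − t)(D/E)] = 1.029 × [1 + (1 − 0.19) × 0.85]
    = 1.029 × [1 + 0.81 × 0.85] = 1.029 × 1.6885 = 1.7375
E(R) = R_f + β_L × MRP = 2.14% + 1.7375 × 8.32% = 16.60%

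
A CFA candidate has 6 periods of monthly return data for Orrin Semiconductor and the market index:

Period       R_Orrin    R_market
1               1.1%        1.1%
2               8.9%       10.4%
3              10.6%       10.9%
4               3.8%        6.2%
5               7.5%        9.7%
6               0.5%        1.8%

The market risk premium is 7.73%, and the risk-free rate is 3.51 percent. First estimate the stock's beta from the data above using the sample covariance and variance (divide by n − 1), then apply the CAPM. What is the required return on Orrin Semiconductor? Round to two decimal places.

Mean R_i = (1.1 + 8.9 + 10.6 + 3.8 + 7.5 + 0.5) / 6 = 5.4000%
Mean R_m = (1.1 + 10.4 + 10.9 + 6.2 + 9.7 + 1.8) / 6 = 6.6833%
Σ(R_i − R̄_i)(R_m − R̄_m) = 89.9800  ⇒  Cov = 89.9800 / 5 = 17.9960
Σ(R_m − R̄_m)² = 95.9483  ⇒  Var(R_m) = 95.9483 / 5 = 19.1897
β = Cov / Var(R_m) = 17.9960 / 19.1897 = 0.9378
E(R) = R_f + β × MRP = 3.51% + 0.9378 × 7.73% = 10.76%

10.76%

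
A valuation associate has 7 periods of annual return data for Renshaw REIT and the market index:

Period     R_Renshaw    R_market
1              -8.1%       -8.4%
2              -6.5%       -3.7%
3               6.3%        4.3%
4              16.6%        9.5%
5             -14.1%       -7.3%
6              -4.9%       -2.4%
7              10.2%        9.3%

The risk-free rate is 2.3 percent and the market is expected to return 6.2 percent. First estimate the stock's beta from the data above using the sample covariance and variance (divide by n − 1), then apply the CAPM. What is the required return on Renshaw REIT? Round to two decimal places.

7.91%

Mean R_i = (-8.1 − 6.5 + 6.3 + 16.6 − 14.1 − 4.9 + 10.2) / 7 = -0.0714%
Mean R_m = (-8.4 − 3.7 + 4.3 + 9.5 − 7.3 − 2.4 + 9.3) / 7 = 0.1857%
Σ(R_i − R̄_i)(R_m − R̄_m) = 486.5229  ⇒  Cov = 486.5229 / 6 = 81.0872
Σ(R_m − R̄_m)² = 338.2886  ⇒  Var(R_m) = 338.2886 / 6 = 56.3814
β = Cov / Var(R_m) = 81.0872 / 56.3814 = 1.4382
MRP = 6.2% − 2.3% = 3.90%
E(R) = R_f + β × MRP = 2.3% + 1.4382 × 3.9% = 7.91%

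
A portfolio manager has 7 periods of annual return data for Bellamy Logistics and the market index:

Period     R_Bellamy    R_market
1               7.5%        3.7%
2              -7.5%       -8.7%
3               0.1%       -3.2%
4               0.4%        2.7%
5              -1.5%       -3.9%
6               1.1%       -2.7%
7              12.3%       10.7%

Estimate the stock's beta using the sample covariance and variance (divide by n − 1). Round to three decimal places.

0.947

Mean R_i = (7.5 − 7.5 + 0.1 + 0.4 − 1.5 + 1.1 + 12.3) / 7 = 1.7714%
Mean R_m = (3.7 − 8.7 − 3.2 + 2.7 − 3.9 − 2.7 + 10.7) / 7 = -0.2000%
Σ(R_i − R̄_i)(R_m − R̄_m) = 230.7300  ⇒  Cov = 230.7300 / 6 = 38.4550
Σ(R_m − R̄_m)² = 243.6200  ⇒  Var(R_m) = 243.6200 / 6 = 40.6033
β = Cov / Var(R_m) = 38.4550 / 40.6033 = 0.9471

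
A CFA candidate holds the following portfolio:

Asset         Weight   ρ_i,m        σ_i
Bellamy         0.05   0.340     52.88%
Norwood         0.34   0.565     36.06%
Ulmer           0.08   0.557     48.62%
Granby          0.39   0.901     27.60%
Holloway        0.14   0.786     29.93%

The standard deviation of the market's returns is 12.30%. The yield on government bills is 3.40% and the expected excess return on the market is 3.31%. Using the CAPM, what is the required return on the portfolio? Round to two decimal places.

9.59%

β_Bellamy = 0.340 × 52.88% / 12.30% = 1.4617
β_Norwood = 0.565 × 36.06% / 12.30% = 1.6564
β_Ulmer = 0.557 × 48.62% / 12.30% = 2.2017
β_Granby = 0.901 × 27.60% / 12.30% = 2.0218
β_Holloway = 0.786 × 29.93% / 12.30% = 1.9126
β_P = Σ w_i β_i = 0.05×1.4617 + 0.34×1.6564 + 0.08×2.2017 + 0.39×2.0218 + 0.14×1.9126 = 1.8687
E(R_P) = R_f + β_P × MRP = 3.40% + 1.8687 × 3.31% = 9.59%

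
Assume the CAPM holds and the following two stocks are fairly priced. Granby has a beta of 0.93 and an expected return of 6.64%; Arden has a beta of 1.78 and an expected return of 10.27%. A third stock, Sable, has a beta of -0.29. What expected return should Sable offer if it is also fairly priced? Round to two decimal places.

MRP (SML slope) = (10.27% − 6.64%) / (1.78 − 0.93) = 3.63% / 0.85 = 4.2706%
R_f (intercept) = 6.64% − 0.93 × 4.2706% = 2.6683%
E(R_Sable) = R_f + β × MRP = 2.6683% + -0.29 × 4.2706% = 1.43%

1.43%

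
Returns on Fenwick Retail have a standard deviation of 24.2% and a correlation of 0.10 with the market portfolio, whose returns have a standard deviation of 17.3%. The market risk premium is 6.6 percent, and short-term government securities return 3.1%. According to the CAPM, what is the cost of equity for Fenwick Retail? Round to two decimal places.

4.02%

β = ρ × σ_i / σ_m = 0.10 × 24.2% / 17.3% = 0.1399
E(R) = 3.1% + 0.1399 × 6.6% = 4.02%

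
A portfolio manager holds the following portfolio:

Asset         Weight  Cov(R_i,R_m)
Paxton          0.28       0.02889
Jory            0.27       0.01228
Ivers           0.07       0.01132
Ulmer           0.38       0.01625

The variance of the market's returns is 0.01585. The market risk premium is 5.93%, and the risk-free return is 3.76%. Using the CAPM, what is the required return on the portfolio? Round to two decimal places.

β_Paxton = 0.02889 / 0.01585 = 1.8227
β_Jory = 0.01228 / 0.01585 = 0.7748
β_Ivers = 0.01132 / 0.01585 = 0.7142
β_Ulmer = 0.01625 / 0.01585 = 1.0252
β_P = Σ w_i β_i = 0.28×1.8227 + 0.27×0.7748 + 0.07×0.7142 + 0.38×1.0252 = 1.1591
E(R_P) = R_f + β_P × MRP = 3.76% + 1.1591 × 5.93% = 10.63%

10.63%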